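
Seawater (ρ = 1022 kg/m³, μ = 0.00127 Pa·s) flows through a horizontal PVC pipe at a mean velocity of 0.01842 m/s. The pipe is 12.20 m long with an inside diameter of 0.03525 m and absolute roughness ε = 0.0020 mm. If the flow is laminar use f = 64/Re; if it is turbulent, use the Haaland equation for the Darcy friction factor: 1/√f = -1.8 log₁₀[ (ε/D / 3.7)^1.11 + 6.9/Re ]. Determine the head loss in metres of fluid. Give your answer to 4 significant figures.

h_f ≈ 7.331×10^-4 m

Reynolds number Re = ρVD/μ = 1022 · 0.01842 · 0.03525 / 0.00127 = 522.5.
Re < 2300 → laminar flow, so f = 64/Re = 64/522.5 = 0.1225 (the turbulent correlation is not needed).
Darcy-Weisbach: ΔP = f(L/D)(ρV²/2) = 0.1225·(12.2/0.03525)·(1022·0.01842²/2) = 0.1225·346.1·0.1734 = 7.35 Pa.
Head loss h_f = ΔP/(ρg) = 7.35/(1022·9.81) = 7.331×10^-4 m.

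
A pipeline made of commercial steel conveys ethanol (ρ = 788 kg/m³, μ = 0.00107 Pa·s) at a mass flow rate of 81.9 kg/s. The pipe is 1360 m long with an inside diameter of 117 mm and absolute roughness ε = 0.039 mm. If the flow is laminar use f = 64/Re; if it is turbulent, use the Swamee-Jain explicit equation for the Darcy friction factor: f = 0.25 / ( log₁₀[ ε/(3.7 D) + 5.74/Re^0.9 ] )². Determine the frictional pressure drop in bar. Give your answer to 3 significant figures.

A = πD²/4 = π(0.117)²/4 = 0.01075 m²; mean velocity V = ṁ/(ρA) = 81.9/(788 · 0.01075) = 9.667 m/s.
Reynolds number Re = ρVD/μ = 788 · 9.667 · 0.117 / 0.00107 = 8.33e+05.
Re > 4000 → turbulent. Relative roughness ε/D = 3.9e-05/0.117 = 0.000333. Swamee-Jain: f = 0.25/(log₁₀[0.000333/3.7 + 5.74/8.33e+05^0.9])² = 0.25/(log₁₀[9.01e-05 + 2.69e-05])² = 0.25/(-3.932)² = 0.01617.
Darcy-Weisbach: ΔP = f(L/D)(ρV²/2) = 0.01617·(1360/0.117)·(788·9.667²/2) = 0.01617·1.162e+04·3.682e+04 = 6.922e+06 Pa.
ΔP = 6.922e+06 Pa = 69.2 bar.

ΔP ≈ 69.2 bar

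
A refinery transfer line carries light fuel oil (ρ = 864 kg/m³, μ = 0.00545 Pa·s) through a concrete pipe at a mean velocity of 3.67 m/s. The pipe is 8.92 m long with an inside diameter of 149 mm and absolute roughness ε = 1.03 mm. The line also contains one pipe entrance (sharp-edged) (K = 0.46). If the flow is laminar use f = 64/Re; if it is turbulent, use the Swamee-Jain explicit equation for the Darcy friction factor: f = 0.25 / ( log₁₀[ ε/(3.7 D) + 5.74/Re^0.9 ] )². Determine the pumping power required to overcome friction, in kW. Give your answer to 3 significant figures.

P ≈ 0.945 kW

Reynolds number Re = ρVD/μ = 864 · 3.67 · 0.149 / 0.00545 = 8.669e+04.
Re > 4000 → turbulent. Relative roughness ε/D = 0.00103/0.149 = 0.00691. Swamee-Jain: f = 0.25/(log₁₀[0.00691/3.7 + 5.74/8.669e+04^0.9])² = 0.25/(log₁₀[0.00187 + 0.000206])² = 0.25/(-2.683)² = 0.03473.
Total minor-loss coefficient ΣK = 1·0.46 = 0.46.
ΔP = [f·L/D + ΣK]·(ρV²/2) = [0.03473·8.92/0.149 + 0.46]·(864·3.67²/2) = [2.079 + 0.46]·5819 = 1.477e+04 Pa.
Q = V·A = 3.67·0.01744 = 0.06399 m³/s.
Pumping power P = QΔP = 0.06399·1.477e+04 = 945.4 W = 0.945 kW.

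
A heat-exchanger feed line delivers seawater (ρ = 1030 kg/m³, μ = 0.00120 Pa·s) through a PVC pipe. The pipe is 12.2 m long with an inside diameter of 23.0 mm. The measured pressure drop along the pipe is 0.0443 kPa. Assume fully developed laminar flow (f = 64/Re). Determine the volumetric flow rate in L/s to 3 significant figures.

For laminar flow, f = 64/Re with Re = ρVD/μ, so Darcy-Weisbach reduces to ΔP = 32μLV/D². Solving for V: V = ΔP·D²/(32μL) = 44.3·(0.023)²/(32·0.0012·12.2) = 0.05002 m/s.
Check: Re = ρVD/μ = 1030·0.05002·0.023/0.0012 = 987.5 < 2300, so the laminar assumption holds.
Q = V·A = 0.05002·(π/4·0.023²) = 2.078e-05 m³/s = 0.0208 L/s.

Q ≈ 0.0208 L/s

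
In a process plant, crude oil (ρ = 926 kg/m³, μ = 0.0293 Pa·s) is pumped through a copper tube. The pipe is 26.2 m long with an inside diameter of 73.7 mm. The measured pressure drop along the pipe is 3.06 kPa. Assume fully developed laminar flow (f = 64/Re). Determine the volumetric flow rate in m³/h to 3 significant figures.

Q ≈ 10.4 m³/h

For laminar flow, f = 64/Re with Re = ρVD/μ, so Darcy-Weisbach reduces to ΔP = 32μLV/D². Solving for V: V = ΔP·D²/(32μL) = 3060·(0.0737)²/(32·0.0293·26.2) = 0.6766 m/s.
Check: Re = ρVD/μ = 926·0.6766·0.0737/0.0293 = 1576 < 2300, so the laminar assumption holds.
Q = V·A = 0.6766·(π/4·0.0737²) = 0.002886 m³/s = 10.4 m³/h.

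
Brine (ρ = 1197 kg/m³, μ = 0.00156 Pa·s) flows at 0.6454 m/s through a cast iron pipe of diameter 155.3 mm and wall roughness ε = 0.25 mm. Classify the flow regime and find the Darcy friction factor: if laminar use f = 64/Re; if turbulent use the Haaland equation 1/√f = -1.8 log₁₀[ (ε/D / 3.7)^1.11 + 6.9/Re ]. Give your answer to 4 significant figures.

Re = ρVD/μ = 1197·0.6454·0.1553/0.00156 = 7.691e+04.
Re > 4000 → turbulent. ε/D = 0.00025/0.1553 = 0.00161; Haaland: 1/√f = -1.8 log₁₀[0.000186 + 8.97e-05] = 6.408, so f = 0.02435.

f ≈ 0.02435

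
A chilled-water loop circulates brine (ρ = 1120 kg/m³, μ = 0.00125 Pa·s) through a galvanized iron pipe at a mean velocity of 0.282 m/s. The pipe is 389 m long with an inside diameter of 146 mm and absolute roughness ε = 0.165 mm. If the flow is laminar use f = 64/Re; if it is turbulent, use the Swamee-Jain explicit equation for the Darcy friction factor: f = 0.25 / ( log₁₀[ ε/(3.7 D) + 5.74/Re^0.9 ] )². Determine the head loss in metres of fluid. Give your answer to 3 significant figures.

Reynolds number Re = ρVD/μ = 1120 · 0.282 · 0.146 / 0.00125 = 3.689e+04.
Re > 4000 → turbulent. Relative roughness ε/D = 0.000165/0.146 = 0.00113. Swamee-Jain: f = 0.25/(log₁₀[0.00113/3.7 + 5.74/3.689e+04^0.9])² = 0.25/(log₁₀[0.000305 + 0.000445])² = 0.25/(-3.124)² = 0.02561.
Darcy-Weisbach: ΔP = f(L/D)(ρV²/2) = 0.02561·(389/0.146)·(1120·0.282²/2) = 0.02561·2664·44.53 = 3039 Pa.
Head loss h_f = ΔP/(ρg) = 3039/(1120·9.81) = 0.277 m.

h_f ≈ 0.277 m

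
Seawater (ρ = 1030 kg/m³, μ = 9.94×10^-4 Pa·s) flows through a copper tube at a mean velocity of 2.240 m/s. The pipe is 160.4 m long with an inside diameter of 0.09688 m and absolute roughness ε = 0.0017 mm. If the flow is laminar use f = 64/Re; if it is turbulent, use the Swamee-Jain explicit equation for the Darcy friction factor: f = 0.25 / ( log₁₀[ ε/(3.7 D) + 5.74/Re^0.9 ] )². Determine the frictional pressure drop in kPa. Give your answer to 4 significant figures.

Reynolds number Re = ρVD/μ = 1030 · 2.24 · 0.09688 / 0.000994 = 2.249e+05.
Re > 4000 → turbulent. Relative roughness ε/D = 1.7e-06/0.09688 = 1.75e-05. Swamee-Jain: f = 0.25/(log₁₀[1.75e-05/3.7 + 5.74/2.249e+05^0.9])² = 0.25/(log₁₀[4.74e-06 + 8.75e-05])² = 0.25/(-4.035)² = 0.01536.
Darcy-Weisbach: ΔP = f(L/D)(ρV²/2) = 0.01536·(160.4/0.09688)·(1030·2.24²/2) = 0.01536·1656·2584 = 6.57e+04 Pa.
ΔP = 6.57e+04 Pa = 65.70 kPa.

ΔP ≈ 65.70 kPa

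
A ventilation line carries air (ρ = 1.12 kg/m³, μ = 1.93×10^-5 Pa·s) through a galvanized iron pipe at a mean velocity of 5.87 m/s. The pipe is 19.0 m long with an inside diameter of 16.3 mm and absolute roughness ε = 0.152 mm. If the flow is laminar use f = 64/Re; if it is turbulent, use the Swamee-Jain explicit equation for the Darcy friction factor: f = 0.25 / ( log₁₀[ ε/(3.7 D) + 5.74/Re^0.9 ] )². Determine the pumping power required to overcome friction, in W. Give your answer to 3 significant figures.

Reynolds number Re = ρVD/μ = 1.12 · 5.87 · 0.0163 / 1.93e-05 = 5552.
Re > 4000 → turbulent. Relative roughness ε/D = 0.000152/0.0163 = 0.00933. Swamee-Jain: f = 0.25/(log₁₀[0.00933/3.7 + 5.74/5552^0.9])² = 0.25/(log₁₀[0.00252 + 0.00245])² = 0.25/(-2.304)² = 0.0471.
Darcy-Weisbach: ΔP = f(L/D)(ρV²/2) = 0.0471·(19/0.0163)·(1.12·5.87²/2) = 0.0471·1166·19.3 = 1059 Pa.
Q = V·A = 5.87·0.0002087 = 0.001225 m³/s.
Pumping power P = QΔP = 0.001225·1059 = 1.298 W = 1.30 W.

P ≈ 1.30 W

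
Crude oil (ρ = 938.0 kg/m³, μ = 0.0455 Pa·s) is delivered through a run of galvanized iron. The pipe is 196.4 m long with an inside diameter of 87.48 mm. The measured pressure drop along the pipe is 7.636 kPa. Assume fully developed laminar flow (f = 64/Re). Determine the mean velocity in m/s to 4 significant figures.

For laminar flow, f = 64/Re with Re = ρVD/μ, so Darcy-Weisbach reduces to ΔP = 32μLV/D². Solving for V: V = ΔP·D²/(32μL) = 7636·(0.08748)²/(32·0.0455·196.4) = 0.2044 m/s.
Check: Re = ρVD/μ = 938·0.2044·0.08748/0.0455 = 368.5 < 2300, so the laminar assumption holds.

V ≈ 0.2044 m/s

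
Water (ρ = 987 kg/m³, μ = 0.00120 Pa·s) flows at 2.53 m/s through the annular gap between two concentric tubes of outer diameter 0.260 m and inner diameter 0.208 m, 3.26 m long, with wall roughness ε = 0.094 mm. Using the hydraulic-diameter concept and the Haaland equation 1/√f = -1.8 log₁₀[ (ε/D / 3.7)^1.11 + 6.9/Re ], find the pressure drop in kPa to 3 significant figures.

Hydraulic diameter D_h = 4A/P = D_o - D_i = 0.26 - 0.208 = 0.052 m.
Re = ρVD_h/μ = 987·2.53·0.052/0.0012 = 1.082e+05.
ε/D_h = 9.4e-05/0.052 = 0.00181; Haaland gives 1/√f = -1.8 log₁₀[0.000211+6.38e-05] = 6.409, so f = 0.02434.
ΔP = f(L/D_h)(ρV²/2) = 0.02434·3.26/0.052·3159 = 4821 Pa.
ΔP = 4.82 kPa.

ΔP ≈ 4.82 kPa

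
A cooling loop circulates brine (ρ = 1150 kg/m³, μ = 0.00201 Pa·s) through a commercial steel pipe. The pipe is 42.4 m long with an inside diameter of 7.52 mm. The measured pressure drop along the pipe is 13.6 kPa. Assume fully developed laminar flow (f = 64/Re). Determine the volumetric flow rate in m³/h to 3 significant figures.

For laminar flow, f = 64/Re with Re = ρVD/μ, so Darcy-Weisbach reduces to ΔP = 32μLV/D². Solving for V: V = ΔP·D²/(32μL) = 1.36e+04·(0.00752)²/(32·0.00201·42.4) = 0.282 m/s.
Check: Re = ρVD/μ = 1150·0.282·0.00752/0.00201 = 1213 < 2300, so the laminar assumption holds.
Q = V·A = 0.282·(π/4·0.00752²) = 1.253e-05 m³/s = 0.0451 m³/h.

Q ≈ 0.0451 m³/h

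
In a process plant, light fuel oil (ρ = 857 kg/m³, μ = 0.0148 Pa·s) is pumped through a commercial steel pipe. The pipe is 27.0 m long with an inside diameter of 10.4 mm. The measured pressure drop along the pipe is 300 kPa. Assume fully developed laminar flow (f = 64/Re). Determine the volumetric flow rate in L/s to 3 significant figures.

Q ≈ 0.216 L/s

For laminar flow, f = 64/Re with Re = ρVD/μ, so Darcy-Weisbach reduces to ΔP = 32μLV/D². Solving for V: V = ΔP·D²/(32μL) = 3e+05·(0.0104)²/(32·0.0148·27) = 2.538 m/s.
Check: Re = ρVD/μ = 857·2.538·0.0104/0.0148 = 1528 < 2300, so the laminar assumption holds.
Q = V·A = 2.538·(π/4·0.0104²) = 0.0002156 m³/s = 0.216 L/s.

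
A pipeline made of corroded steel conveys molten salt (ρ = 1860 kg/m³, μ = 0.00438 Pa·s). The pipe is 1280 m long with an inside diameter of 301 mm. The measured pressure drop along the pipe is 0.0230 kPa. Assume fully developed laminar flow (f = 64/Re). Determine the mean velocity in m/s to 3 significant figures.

V ≈ 0.0116 m/s

For laminar flow, f = 64/Re with Re = ρVD/μ, so Darcy-Weisbach reduces to ΔP = 32μLV/D². Solving for V: V = ΔP·D²/(32μL) = 23·(0.301)²/(32·0.00438·1280) = 0.01162 m/s.
Check: Re = ρVD/μ = 1860·0.01162·0.301/0.00438 = 1485 < 2300, so the laminar assumption holds.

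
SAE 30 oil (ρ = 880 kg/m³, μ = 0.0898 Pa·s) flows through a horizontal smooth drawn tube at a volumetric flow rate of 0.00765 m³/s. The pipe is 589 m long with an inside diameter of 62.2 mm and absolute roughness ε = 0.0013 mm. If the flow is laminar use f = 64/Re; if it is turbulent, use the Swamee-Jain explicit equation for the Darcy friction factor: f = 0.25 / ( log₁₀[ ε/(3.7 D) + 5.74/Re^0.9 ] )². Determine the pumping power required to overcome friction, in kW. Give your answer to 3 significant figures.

Cross-sectional area A = πD²/4 = π(0.0622)²/4 = 0.003039 m²; mean velocity V = Q/A = 0.00765/0.003039 = 2.518 m/s.
Reynolds number Re = ρVD/μ = 880 · 2.518 · 0.0622 / 0.0898 = 1535.
Re < 2300 → laminar flow, so f = 64/Re = 64/1535 = 0.04171 (the turbulent correlation is not needed).
Darcy-Weisbach: ΔP = f(L/D)(ρV²/2) = 0.04171·(589/0.0622)·(880·2.518²/2) = 0.04171·9469·2789 = 1.101e+06 Pa.
Pumping power P = QΔP = 0.00765·1.101e+06 = 8426 W = 8.43 kW.

P ≈ 8.43 kW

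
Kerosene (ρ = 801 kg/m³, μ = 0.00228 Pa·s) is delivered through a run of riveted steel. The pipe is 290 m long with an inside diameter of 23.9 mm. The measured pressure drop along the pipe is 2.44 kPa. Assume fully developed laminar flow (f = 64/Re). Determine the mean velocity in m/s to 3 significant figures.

For laminar flow, f = 64/Re with Re = ρVD/μ, so Darcy-Weisbach reduces to ΔP = 32μLV/D². Solving for V: V = ΔP·D²/(32μL) = 2440·(0.0239)²/(32·0.00228·290) = 0.06587 m/s.
Check: Re = ρVD/μ = 801·0.06587·0.0239/0.00228 = 553.1 < 2300, so the laminar assumption holds.

V ≈ 0.0659 m/s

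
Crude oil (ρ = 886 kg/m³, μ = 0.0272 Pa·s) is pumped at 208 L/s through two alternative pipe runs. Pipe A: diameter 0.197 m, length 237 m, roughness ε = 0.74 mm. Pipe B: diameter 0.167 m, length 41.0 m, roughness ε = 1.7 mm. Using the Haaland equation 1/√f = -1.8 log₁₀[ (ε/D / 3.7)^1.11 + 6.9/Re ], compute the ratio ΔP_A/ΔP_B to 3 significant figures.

ΔP_A/ΔP_B ≈ 1.94

Pipe A: V = Q/A = 0.208/0.03048 = 6.824 m/s; Re = 4.379e+04; ε/D = 0.00376; Haaland → f = 0.03017; ΔP_A = f(L/D)(ρV²/2) = 7.488e+05 Pa.
Pipe B: V = Q/A = 0.208/0.0219 = 9.496 m/s; Re = 5.166e+04; ε/D = 0.0102; Haaland → f = 0.03927; ΔP_B = f(L/D)(ρV²/2) = 3.851e+05 Pa.
ΔP_A/ΔP_B = 7.488e+05/3.851e+05 = 1.94.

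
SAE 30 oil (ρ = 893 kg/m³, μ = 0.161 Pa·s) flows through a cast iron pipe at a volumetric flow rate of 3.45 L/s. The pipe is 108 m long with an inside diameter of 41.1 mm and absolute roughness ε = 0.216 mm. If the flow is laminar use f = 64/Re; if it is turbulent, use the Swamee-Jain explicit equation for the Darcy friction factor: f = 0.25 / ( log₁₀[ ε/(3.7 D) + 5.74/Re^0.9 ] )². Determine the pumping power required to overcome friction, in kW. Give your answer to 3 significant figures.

P ≈ 2.96 kW

Q = 3.45 L/s = 3.45/1000 = 0.00345 m³/s.
Cross-sectional area A = πD²/4 = π(0.0411)²/4 = 0.001327 m²; mean velocity V = Q/A = 0.00345/0.001327 = 2.6 m/s.
Reynolds number Re = ρVD/μ = 893 · 2.6 · 0.0411 / 0.161 = 592.8.
Re < 2300 → laminar flow, so f = 64/Re = 64/592.8 = 0.108 (the turbulent correlation is not needed).
Darcy-Weisbach: ΔP = f(L/D)(ρV²/2) = 0.108·(108/0.0411)·(893·2.6²/2) = 0.108·2628·3019 = 8.566e+05 Pa.
Pumping power P = QΔP = 0.00345·8.566e+05 = 2955 W = 2.96 kW.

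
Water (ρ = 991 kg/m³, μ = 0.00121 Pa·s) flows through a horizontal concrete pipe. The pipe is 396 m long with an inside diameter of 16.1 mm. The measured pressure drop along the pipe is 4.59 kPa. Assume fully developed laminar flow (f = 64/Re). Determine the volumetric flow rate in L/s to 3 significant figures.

For laminar flow, f = 64/Re with Re = ρVD/μ, so Darcy-Weisbach reduces to ΔP = 32μLV/D². Solving for V: V = ΔP·D²/(32μL) = 4590·(0.0161)²/(32·0.00121·396) = 0.0776 m/s.
Check: Re = ρVD/μ = 991·0.0776·0.0161/0.00121 = 1023 < 2300, so the laminar assumption holds.
Q = V·A = 0.0776·(π/4·0.0161²) = 1.58e-05 m³/s = 0.0158 L/s.

Q ≈ 0.0158 L/s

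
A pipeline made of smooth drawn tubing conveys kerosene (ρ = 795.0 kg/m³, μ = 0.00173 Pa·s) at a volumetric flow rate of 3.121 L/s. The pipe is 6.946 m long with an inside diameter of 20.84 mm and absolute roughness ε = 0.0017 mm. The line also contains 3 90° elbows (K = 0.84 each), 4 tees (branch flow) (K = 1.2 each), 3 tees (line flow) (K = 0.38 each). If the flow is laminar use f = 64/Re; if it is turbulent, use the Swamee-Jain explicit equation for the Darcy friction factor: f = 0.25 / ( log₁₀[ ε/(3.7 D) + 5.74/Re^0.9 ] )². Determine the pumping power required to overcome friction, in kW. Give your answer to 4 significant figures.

Q = 3.121 L/s = 3.121/1000 = 0.003121 m³/s.
Cross-sectional area A = πD²/4 = π(0.02084)²/4 = 0.0003411 m²; mean velocity V = Q/A = 0.003121/0.0003411 = 9.15 m/s.
Reynolds number Re = ρVD/μ = 795 · 9.15 · 0.02084 / 0.00173 = 8.762e+04.
Re > 4000 → turbulent. Relative roughness ε/D = 1.7e-06/0.02084 = 8.16e-05. Swamee-Jain: f = 0.25/(log₁₀[8.16e-05/3.7 + 5.74/8.762e+04^0.9])² = 0.25/(log₁₀[2.2e-05 + 0.000204])² = 0.25/(-3.645)² = 0.01882.
Total minor-loss coefficient ΣK = 3·0.84 + 4·1.2 + 3·0.38 = 8.46.
ΔP = [f·L/D + ΣK]·(ρV²/2) = [0.01882·6.946/0.02084 + 8.46]·(795·9.15²/2) = [6.272 + 8.46]·3.328e+04 = 4.902e+05 Pa.
Pumping power P = QΔP = 0.003121·4.902e+05 = 1530.0 W = 1.530 kW.

P ≈ 1.530 kW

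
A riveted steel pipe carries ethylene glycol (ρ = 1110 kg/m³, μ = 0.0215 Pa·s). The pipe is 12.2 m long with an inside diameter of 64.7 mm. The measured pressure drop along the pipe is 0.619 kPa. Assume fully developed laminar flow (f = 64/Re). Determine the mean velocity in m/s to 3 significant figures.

For laminar flow, f = 64/Re with Re = ρVD/μ, so Darcy-Weisbach reduces to ΔP = 32μLV/D². Solving for V: V = ΔP·D²/(32μL) = 619·(0.0647)²/(32·0.0215·12.2) = 0.3087 m/s.
Check: Re = ρVD/μ = 1110·0.3087·0.0647/0.0215 = 1031 < 2300, so the laminar assumption holds.

V ≈ 0.309 m/s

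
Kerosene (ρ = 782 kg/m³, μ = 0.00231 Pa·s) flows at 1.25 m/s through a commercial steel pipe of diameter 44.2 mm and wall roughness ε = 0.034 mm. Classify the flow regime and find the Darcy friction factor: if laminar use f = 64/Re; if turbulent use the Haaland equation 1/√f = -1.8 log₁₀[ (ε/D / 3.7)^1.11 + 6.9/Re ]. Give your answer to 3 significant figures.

Re = ρVD/μ = 782·1.25·0.0442/0.00231 = 1.87e+04.
Re > 4000 → turbulent. ε/D = 3.4e-05/0.0442 = 0.000769; Haaland: 1/√f = -1.8 log₁₀[8.18e-05 + 0.000369] = 6.023, so f = 0.02757.

f ≈ 0.0276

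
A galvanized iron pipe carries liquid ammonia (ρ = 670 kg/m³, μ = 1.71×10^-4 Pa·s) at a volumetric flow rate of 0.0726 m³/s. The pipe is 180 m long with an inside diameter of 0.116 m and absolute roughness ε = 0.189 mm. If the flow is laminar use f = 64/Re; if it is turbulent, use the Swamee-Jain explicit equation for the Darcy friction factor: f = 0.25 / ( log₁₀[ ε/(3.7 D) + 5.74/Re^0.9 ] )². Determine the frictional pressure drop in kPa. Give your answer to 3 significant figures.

Cross-sectional area A = πD²/4 = π(0.116)²/4 = 0.01057 m²; mean velocity V = Q/A = 0.0726/0.01057 = 6.87 m/s.
Reynolds number Re = ρVD/μ = 670 · 6.87 · 0.116 / 0.000171 = 3.122e+06.
Re > 4000 → turbulent. Relative roughness ε/D = 0.000189/0.116 = 0.00163. Swamee-Jain: f = 0.25/(log₁₀[0.00163/3.7 + 5.74/3.122e+06^0.9])² = 0.25/(log₁₀[0.00044 + 8.2e-06])² = 0.25/(-3.348)² = 0.0223.
Darcy-Weisbach: ΔP = f(L/D)(ρV²/2) = 0.0223·(180/0.116)·(670·6.87²/2) = 0.0223·1552·1.581e+04 = 5.471e+05 Pa.
ΔP = 5.471e+05 Pa = 547 kPa.

ΔP ≈ 547 kPa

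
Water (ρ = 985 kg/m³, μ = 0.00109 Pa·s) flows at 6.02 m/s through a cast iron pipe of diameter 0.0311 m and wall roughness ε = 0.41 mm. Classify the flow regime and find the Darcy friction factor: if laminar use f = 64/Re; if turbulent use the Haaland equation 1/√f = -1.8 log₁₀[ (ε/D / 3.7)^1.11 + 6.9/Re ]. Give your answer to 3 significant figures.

f ≈ 0.0421

Re = ρVD/μ = 985·6.02·0.0311/0.00109 = 1.692e+05.
Re > 4000 → turbulent. ε/D = 0.00041/0.0311 = 0.0132; Haaland: 1/√f = -1.8 log₁₀[0.00192 + 4.08e-05] = 4.875, so f = 0.04208.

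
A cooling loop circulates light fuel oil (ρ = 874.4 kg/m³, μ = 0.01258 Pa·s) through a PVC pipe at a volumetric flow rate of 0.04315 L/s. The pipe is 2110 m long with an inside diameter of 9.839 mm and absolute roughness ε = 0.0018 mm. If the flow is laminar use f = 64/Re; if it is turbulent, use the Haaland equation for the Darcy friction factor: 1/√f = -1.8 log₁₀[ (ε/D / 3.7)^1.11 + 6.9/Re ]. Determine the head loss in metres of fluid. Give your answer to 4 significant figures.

h_f ≈ 580.5 m

Q = 0.04315 L/s = 0.04315/1000 = 4.315e-05 m³/s.
Cross-sectional area A = πD²/4 = π(0.009839)²/4 = 7.603e-05 m²; mean velocity V = Q/A = 4.315e-05/7.603e-05 = 0.5675 m/s.
Reynolds number Re = ρVD/μ = 874.4 · 0.5675 · 0.009839 / 0.0126 = 388.1.
Re < 2300 → laminar flow, so f = 64/Re = 64/388.1 = 0.1649 (the turbulent correlation is not needed).
Darcy-Weisbach: ΔP = f(L/D)(ρV²/2) = 0.1649·(2110/0.009839)·(874.4·0.5675²/2) = 0.1649·2.145e+05·140.8 = 4.98e+06 Pa.
Head loss h_f = ΔP/(ρg) = 4.98e+06/(874.4·9.81) = 580.5 m.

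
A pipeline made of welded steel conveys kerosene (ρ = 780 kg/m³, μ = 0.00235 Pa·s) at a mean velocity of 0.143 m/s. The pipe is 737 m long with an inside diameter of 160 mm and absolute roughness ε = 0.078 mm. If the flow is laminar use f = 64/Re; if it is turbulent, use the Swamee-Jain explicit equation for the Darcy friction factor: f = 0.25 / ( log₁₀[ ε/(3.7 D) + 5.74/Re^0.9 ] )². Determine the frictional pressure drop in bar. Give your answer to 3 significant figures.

Reynolds number Re = ρVD/μ = 780 · 0.143 · 0.16 / 0.00235 = 7594.
Re > 4000 → turbulent. Relative roughness ε/D = 7.8e-05/0.16 = 0.000487. Swamee-Jain: f = 0.25/(log₁₀[0.000487/3.7 + 5.74/7594^0.9])² = 0.25/(log₁₀[0.000132 + 0.00185])² = 0.25/(-2.704)² = 0.0342.
Darcy-Weisbach: ΔP = f(L/D)(ρV²/2) = 0.0342·(737/0.16)·(780·0.143²/2) = 0.0342·4606·7.975 = 1256 Pa.
ΔP = 1256 Pa = 0.0126 bar.

ΔP ≈ 0.0126 bar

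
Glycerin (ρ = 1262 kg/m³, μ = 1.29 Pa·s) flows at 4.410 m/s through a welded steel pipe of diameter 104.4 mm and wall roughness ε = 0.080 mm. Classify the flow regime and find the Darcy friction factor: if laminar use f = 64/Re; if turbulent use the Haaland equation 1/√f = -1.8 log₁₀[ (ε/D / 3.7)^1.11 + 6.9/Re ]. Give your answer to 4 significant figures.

f ≈ 0.1421

Re = ρVD/μ = 1262·4.41·0.1044/1.29 = 450.4.
Re < 2300 → laminar, so f = 64/Re = 0.1421 (roughness is irrelevant in laminar flow).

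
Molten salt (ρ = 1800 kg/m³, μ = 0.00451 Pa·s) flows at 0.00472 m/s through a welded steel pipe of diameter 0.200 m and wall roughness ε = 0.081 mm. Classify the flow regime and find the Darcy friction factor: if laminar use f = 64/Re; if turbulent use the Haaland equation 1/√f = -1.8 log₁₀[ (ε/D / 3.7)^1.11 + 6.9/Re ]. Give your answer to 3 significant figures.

Re = ρVD/μ = 1800·0.00472·0.2/0.00451 = 376.8.
Re < 2300 → laminar, so f = 64/Re = 0.1699 (roughness is irrelevant in laminar flow).

f ≈ 0.170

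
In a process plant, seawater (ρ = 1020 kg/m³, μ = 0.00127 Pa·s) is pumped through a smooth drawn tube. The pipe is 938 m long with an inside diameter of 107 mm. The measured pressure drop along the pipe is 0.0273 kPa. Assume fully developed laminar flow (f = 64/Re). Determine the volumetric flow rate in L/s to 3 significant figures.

For laminar flow, f = 64/Re with Re = ρVD/μ, so Darcy-Weisbach reduces to ΔP = 32μLV/D². Solving for V: V = ΔP·D²/(32μL) = 27.3·(0.107)²/(32·0.00127·938) = 0.008199 m/s.
Check: Re = ρVD/μ = 1020·0.008199·0.107/0.00127 = 704.6 < 2300, so the laminar assumption holds.
Q = V·A = 0.008199·(π/4·0.107²) = 7.373e-05 m³/s = 0.0737 L/s.

Q ≈ 0.0737 L/s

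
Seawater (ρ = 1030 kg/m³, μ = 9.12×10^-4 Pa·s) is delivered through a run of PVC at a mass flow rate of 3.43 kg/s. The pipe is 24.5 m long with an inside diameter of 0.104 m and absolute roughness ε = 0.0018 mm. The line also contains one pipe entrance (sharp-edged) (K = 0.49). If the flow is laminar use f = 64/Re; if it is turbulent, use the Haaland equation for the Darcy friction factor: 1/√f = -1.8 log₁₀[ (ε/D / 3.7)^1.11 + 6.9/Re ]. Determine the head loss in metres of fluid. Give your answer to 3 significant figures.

A = πD²/4 = π(0.104)²/4 = 0.008495 m²; mean velocity V = ṁ/(ρA) = 3.43/(1030 · 0.008495) = 0.392 m/s.
Reynolds number Re = ρVD/μ = 1030 · 0.392 · 0.104 / 0.000912 = 4.604e+04.
Re > 4000 → turbulent. Relative roughness ε/D = 1.8e-06/0.104 = 1.73e-05. Haaland: 1/√f = -1.8 log₁₀[(1.73e-05/3.7)^1.11 + 6.9/4.604e+04] = -1.8 log₁₀[1.21e-06 + 0.00015] = 6.877, so f = 0.02114.
Total minor-loss coefficient ΣK = 1·0.49 = 0.49.
ΔP = [f·L/D + ΣK]·(ρV²/2) = [0.02114·24.5/0.104 + 0.49]·(1030·0.392²/2) = [4.981 + 0.49]·79.14 = 432.9 Pa.
Head loss h_f = ΔP/(ρg) = 432.9/(1030·9.81) = 0.0428 m.

h_f ≈ 0.0428 m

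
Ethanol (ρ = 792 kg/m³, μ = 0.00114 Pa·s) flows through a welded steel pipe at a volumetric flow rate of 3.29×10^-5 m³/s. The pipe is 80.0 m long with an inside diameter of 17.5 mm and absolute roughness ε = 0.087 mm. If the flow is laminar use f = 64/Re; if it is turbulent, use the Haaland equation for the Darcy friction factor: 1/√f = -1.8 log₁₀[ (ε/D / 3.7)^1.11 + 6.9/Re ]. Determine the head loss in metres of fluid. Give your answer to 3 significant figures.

h_f ≈ 0.168 m

Cross-sectional area A = πD²/4 = π(0.0175)²/4 = 0.0002405 m²; mean velocity V = Q/A = 3.29e-05/0.0002405 = 0.1368 m/s.
Reynolds number Re = ρVD/μ = 792 · 0.1368 · 0.0175 / 0.00114 = 1663.
Re < 2300 → laminar flow, so f = 64/Re = 64/1663 = 0.03849 (the turbulent correlation is not needed).
Darcy-Weisbach: ΔP = f(L/D)(ρV²/2) = 0.03849·(80/0.0175)·(792·0.1368²/2) = 0.03849·4571·7.409 = 1303 Pa.
Head loss h_f = ΔP/(ρg) = 1303/(792·9.81) = 0.168 m.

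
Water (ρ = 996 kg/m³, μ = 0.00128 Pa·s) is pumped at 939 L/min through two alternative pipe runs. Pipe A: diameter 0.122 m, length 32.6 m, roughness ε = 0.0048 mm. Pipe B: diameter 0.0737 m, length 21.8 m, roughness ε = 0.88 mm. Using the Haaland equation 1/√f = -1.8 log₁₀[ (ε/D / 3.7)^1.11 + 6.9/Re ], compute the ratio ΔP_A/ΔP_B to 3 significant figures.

Pipe A: V = Q/A = 0.01565/0.01169 = 1.339 m/s; Re = 1.271e+05; ε/D = 3.93e-05; Haaland → f = 0.01715; ΔP_A = f(L/D)(ρV²/2) = 4091 Pa.
Pipe B: V = Q/A = 0.01565/0.004266 = 3.669 m/s; Re = 2.104e+05; ε/D = 0.0119; Haaland → f = 0.04061; ΔP_B = f(L/D)(ρV²/2) = 8.05e+04 Pa.
ΔP_A/ΔP_B = 4091/8.05e+04 = 0.0508.

ΔP_A/ΔP_B ≈ 0.0508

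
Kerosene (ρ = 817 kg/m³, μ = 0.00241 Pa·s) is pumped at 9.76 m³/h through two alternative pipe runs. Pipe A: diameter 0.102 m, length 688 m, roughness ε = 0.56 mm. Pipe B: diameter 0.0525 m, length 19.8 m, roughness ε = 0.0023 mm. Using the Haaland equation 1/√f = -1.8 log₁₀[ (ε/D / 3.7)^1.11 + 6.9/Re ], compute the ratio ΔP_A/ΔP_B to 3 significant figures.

ΔP_A/ΔP_B ≈ 1.86

Pipe A: V = Q/A = 0.002711/0.008171 = 0.3318 m/s; Re = 1.147e+04; ε/D = 0.00549; Haaland → f = 0.03728; ΔP_A = f(L/D)(ρV²/2) = 1.131e+04 Pa.
Pipe B: V = Q/A = 0.002711/0.002165 = 1.252 m/s; Re = 2.229e+04; ε/D = 4.38e-05; Haaland → f = 0.02513; ΔP_B = f(L/D)(ρV²/2) = 6073 Pa.
ΔP_A/ΔP_B = 1.131e+04/6073 = 1.86.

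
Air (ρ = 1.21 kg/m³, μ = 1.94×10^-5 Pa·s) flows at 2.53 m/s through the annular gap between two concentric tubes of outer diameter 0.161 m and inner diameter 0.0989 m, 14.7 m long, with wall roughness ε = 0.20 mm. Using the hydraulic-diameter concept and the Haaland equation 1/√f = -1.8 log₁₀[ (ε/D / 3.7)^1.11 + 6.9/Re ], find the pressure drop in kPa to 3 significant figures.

ΔP ≈ 0.0324 kPa

Hydraulic diameter D_h = 4A/P = D_o - D_i = 0.161 - 0.0989 = 0.0621 m.
Re = ρVD_h/μ = 1.21·2.53·0.0621/1.94e-05 = 9799.
ε/D_h = 0.0002/0.0621 = 0.00322; Haaland gives 1/√f = -1.8 log₁₀[0.000401+0.000704] = 5.322, so f = 0.03531.
ΔP = f(L/D_h)(ρV²/2) = 0.03531·14.7/0.0621·3.873 = 32.37 Pa.
ΔP = 0.0324 kPa.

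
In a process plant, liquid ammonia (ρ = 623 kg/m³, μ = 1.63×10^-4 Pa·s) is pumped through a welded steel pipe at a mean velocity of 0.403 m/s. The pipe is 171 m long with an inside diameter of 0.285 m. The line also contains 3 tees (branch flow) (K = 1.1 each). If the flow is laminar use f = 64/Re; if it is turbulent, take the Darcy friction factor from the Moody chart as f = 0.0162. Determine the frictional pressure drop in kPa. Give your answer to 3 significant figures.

Reynolds number Re = ρVD/μ = 623 · 0.403 · 0.285 / 0.000163 = 4.39e+05.
Re > 4000 → turbulent; use the Moody-chart value f = 0.0162.
Total minor-loss coefficient ΣK = 3·1.1 = 3.3.
ΔP = [f·L/D + ΣK]·(ρV²/2) = [0.0162·171/0.285 + 3.3]·(623·0.403²/2) = [9.72 + 3.3]·50.59 = 658.7 Pa.
ΔP = 658.7 Pa = 0.659 kPa.

ΔP ≈ 0.659 kPa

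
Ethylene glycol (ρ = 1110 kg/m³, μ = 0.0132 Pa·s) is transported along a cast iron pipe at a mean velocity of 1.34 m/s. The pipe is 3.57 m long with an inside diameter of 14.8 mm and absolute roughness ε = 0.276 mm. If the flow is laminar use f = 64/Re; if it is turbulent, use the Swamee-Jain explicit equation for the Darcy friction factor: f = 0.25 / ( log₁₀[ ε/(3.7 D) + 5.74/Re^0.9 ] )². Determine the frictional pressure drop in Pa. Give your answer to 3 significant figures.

Reynolds number Re = ρVD/μ = 1110 · 1.34 · 0.0148 / 0.0132 = 1668.
Re < 2300 → laminar flow, so f = 64/Re = 64/1668 = 0.03838 (the turbulent correlation is not needed).
Darcy-Weisbach: ΔP = f(L/D)(ρV²/2) = 0.03838·(3.57/0.0148)·(1110·1.34²/2) = 0.03838·241.2·996.6 = 9225 Pa.

ΔP ≈ 9230 Pa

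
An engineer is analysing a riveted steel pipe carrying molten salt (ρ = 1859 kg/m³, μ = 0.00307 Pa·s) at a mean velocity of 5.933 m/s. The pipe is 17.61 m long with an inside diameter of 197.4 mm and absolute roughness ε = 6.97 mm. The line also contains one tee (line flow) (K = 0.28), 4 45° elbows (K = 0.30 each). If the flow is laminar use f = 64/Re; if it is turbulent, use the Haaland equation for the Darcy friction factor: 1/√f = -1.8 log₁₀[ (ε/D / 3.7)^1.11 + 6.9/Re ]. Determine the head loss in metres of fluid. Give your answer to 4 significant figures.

Reynolds number Re = ρVD/μ = 1859 · 5.933 · 0.1974 / 0.00307 = 7.092e+05.
Re > 4000 → turbulent. Relative roughness ε/D = 0.00697/0.1974 = 0.0353. Haaland: 1/√f = -1.8 log₁₀[(0.0353/3.7)^1.11 + 6.9/7.092e+05] = -1.8 log₁₀[0.00572 + 9.73e-06] = 4.035, so f = 0.06141.
Total minor-loss coefficient ΣK = 1·0.28 + 4·0.3 = 1.48.
ΔP = [f·L/D + ΣK]·(ρV²/2) = [0.06141·17.61/0.1974 + 1.48]·(1859·5.933²/2) = [5.479 + 1.48]·3.272e+04 = 2.277e+05 Pa.
Head loss h_f = ΔP/(ρg) = 2.277e+05/(1859·9.81) = 12.48 m.

h_f ≈ 12.48 m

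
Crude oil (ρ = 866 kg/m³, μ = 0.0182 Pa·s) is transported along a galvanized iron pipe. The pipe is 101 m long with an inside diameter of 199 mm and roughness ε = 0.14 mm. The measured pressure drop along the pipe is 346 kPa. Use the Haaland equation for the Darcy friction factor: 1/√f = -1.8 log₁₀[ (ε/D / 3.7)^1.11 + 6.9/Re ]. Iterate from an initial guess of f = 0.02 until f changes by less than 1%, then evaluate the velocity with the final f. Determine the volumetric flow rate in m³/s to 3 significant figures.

Q ≈ 0.267 m³/s

Rearranging Darcy-Weisbach: V = √(2·ΔP·D/(f·L·ρ)). With ε/D = 0.00014/0.199 = 0.000704, iterate starting from f = 0.02:
  f = 0.02 → V = √(2·3.46e+05·0.199/(0.02·101·866)) = 8.872 m/s; Re = ρVD/μ = 8.401e+04; f → 0.0213
  f = 0.0213 → V = 8.597 m/s; Re = 8.14e+04; f → 0.02139
Converged (Δf/f < 1%). With the final f = 0.02139: V = √(2·3.46e+05·0.199/(0.02139·101·866)) = 8.58 m/s.
Q = V·A = 8.58·(π/4·0.199²) = 0.2669 m³/s = 0.267 m³/s.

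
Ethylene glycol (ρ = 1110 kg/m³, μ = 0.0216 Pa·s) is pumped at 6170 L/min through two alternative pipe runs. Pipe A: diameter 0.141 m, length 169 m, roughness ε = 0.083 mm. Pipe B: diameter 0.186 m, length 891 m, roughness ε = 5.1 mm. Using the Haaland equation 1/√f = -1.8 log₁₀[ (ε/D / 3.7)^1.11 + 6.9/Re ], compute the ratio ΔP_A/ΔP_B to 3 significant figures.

Pipe A: V = Q/A = 0.1028/0.01561 = 6.586 m/s; Re = 4.772e+04; ε/D = 0.000589; Haaland → f = 0.0227; ΔP_A = f(L/D)(ρV²/2) = 6.549e+05 Pa.
Pipe B: V = Q/A = 0.1028/0.02717 = 3.785 m/s; Re = 3.617e+04; ε/D = 0.0274; Haaland → f = 0.05609; ΔP_B = f(L/D)(ρV²/2) = 2.136e+06 Pa.
ΔP_A/ΔP_B = 6.549e+05/2.136e+06 = 0.307.

ΔP_A/ΔP_B ≈ 0.307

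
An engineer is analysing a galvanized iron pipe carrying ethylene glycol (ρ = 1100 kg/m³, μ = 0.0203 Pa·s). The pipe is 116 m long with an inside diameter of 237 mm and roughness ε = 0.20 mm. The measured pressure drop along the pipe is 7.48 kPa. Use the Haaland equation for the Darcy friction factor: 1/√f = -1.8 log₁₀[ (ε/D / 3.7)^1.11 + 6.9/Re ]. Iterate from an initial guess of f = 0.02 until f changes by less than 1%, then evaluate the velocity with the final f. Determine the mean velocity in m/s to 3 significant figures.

V ≈ 0.956 m/s

Rearranging Darcy-Weisbach: V = √(2·ΔP·D/(f·L·ρ)). With ε/D = 0.0002/0.237 = 0.000844, iterate starting from f = 0.02:
  f = 0.02 → V = √(2·7480·0.237/(0.02·116·1100)) = 1.179 m/s; Re = ρVD/μ = 1.514e+04; f → 0.029
  f = 0.029 → V = 0.9789 m/s; Re = 1.257e+04; f → 0.03025
  f = 0.03025 → V = 0.9584 m/s; Re = 1.231e+04; f → 0.0304
Converged (Δf/f < 1%). With the final f = 0.0304: V = √(2·7480·0.237/(0.0304·116·1100)) = 0.956 m/s.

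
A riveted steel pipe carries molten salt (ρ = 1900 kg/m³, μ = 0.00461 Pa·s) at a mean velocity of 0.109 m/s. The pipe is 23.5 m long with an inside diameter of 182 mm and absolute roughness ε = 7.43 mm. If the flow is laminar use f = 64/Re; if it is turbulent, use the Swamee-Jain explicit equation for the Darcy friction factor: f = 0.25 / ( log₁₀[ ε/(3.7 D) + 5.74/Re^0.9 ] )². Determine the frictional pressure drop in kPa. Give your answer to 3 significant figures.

ΔP ≈ 0.102 kPa

Reynolds number Re = ρVD/μ = 1900 · 0.109 · 0.182 / 0.00461 = 8176.
Re > 4000 → turbulent. Relative roughness ε/D = 0.00743/0.182 = 0.0408. Swamee-Jain: f = 0.25/(log₁₀[0.0408/3.7 + 5.74/8176^0.9])² = 0.25/(log₁₀[0.011 + 0.00173])² = 0.25/(-1.894)² = 0.06969.
Darcy-Weisbach: ΔP = f(L/D)(ρV²/2) = 0.06969·(23.5/0.182)·(1900·0.109²/2) = 0.06969·129.1·11.29 = 101.6 Pa.
ΔP = 101.6 Pa = 0.102 kPa.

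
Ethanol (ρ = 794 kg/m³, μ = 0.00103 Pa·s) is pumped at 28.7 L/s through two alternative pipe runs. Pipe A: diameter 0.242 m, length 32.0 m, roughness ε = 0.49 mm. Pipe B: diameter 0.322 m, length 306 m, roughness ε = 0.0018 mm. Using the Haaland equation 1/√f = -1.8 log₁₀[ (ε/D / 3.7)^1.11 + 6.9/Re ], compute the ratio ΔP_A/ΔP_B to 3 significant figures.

ΔP_A/ΔP_B ≈ 0.591

Pipe A: V = Q/A = 0.0287/0.046 = 0.624 m/s; Re = 1.164e+05; ε/D = 0.00202; Haaland → f = 0.02484; ΔP_A = f(L/D)(ρV²/2) = 507.8 Pa.
Pipe B: V = Q/A = 0.0287/0.08143 = 0.3524 m/s; Re = 8.748e+04; ε/D = 5.59e-06; Haaland → f = 0.01835; ΔP_B = f(L/D)(ρV²/2) = 859.9 Pa.
ΔP_A/ΔP_B = 507.8/859.9 = 0.591.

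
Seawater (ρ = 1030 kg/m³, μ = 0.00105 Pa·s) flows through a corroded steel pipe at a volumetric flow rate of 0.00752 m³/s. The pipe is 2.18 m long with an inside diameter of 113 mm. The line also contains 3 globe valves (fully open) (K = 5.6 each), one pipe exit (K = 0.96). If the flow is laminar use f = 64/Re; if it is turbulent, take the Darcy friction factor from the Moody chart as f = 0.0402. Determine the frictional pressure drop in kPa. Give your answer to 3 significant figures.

Cross-sectional area A = πD²/4 = π(0.113)²/4 = 0.01003 m²; mean velocity V = Q/A = 0.00752/0.01003 = 0.7498 m/s.
Reynolds number Re = ρVD/μ = 1030 · 0.7498 · 0.113 / 0.00105 = 8.312e+04.
Re > 4000 → turbulent; use the Moody-chart value f = 0.0402.
Total minor-loss coefficient ΣK = 3·5.6 + 1·0.96 = 17.8.
ΔP = [f·L/D + ΣK]·(ρV²/2) = [0.0402·2.18/0.113 + 17.8]·(1030·0.7498²/2) = [0.7755 + 17.8]·289.6 = 5367 Pa.
ΔP = 5367 Pa = 5.37 kPa.

ΔP ≈ 5.37 kPa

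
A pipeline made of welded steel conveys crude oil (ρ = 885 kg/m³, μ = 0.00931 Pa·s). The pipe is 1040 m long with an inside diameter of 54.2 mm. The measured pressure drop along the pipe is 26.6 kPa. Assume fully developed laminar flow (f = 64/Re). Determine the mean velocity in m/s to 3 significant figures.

V ≈ 0.252 m/s

For laminar flow, f = 64/Re with Re = ρVD/μ, so Darcy-Weisbach reduces to ΔP = 32μLV/D². Solving for V: V = ΔP·D²/(32μL) = 2.66e+04·(0.0542)²/(32·0.00931·1040) = 0.2522 m/s.
Check: Re = ρVD/μ = 885·0.2522·0.0542/0.00931 = 1299 < 2300, so the laminar assumption holds.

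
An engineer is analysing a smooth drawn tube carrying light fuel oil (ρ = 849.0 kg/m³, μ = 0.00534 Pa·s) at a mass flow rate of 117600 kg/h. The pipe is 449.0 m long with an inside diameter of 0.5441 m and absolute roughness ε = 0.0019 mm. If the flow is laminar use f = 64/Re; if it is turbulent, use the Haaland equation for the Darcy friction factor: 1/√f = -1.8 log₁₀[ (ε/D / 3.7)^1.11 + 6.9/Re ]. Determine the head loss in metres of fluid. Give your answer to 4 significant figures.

ṁ = 117600 kg/h = 117600/3600 = 32.67 kg/s.
A = πD²/4 = π(0.5441)²/4 = 0.2325 m²; mean velocity V = ṁ/(ρA) = 32.67/(849 · 0.2325) = 0.1655 m/s.
Reynolds number Re = ρVD/μ = 849 · 0.1655 · 0.5441 / 0.00534 = 1.432e+04.
Re > 4000 → turbulent. Relative roughness ε/D = 1.9e-06/0.5441 = 3.49e-06. Haaland: 1/√f = -1.8 log₁₀[(3.49e-06/3.7)^1.11 + 6.9/1.432e+04] = -1.8 log₁₀[2.05e-07 + 0.000482] = 5.97, so f = 0.02806.
Darcy-Weisbach: ΔP = f(L/D)(ρV²/2) = 0.02806·(449/0.5441)·(849·0.1655²/2) = 0.02806·825.2·11.62 = 269.1 Pa.
Head loss h_f = ΔP/(ρg) = 269.1/(849·9.81) = 0.03231 m.

h_f ≈ 0.03231 m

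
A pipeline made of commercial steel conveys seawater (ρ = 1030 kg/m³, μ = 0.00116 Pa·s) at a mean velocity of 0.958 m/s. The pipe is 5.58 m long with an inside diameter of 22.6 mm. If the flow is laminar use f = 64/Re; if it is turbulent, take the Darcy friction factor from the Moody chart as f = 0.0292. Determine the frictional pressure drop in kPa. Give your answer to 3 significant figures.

Reynolds number Re = ρVD/μ = 1030 · 0.958 · 0.0226 / 0.00116 = 1.922e+04.
Re > 4000 → turbulent; use the Moody-chart value f = 0.0292.
Darcy-Weisbach: ΔP = f(L/D)(ρV²/2) = 0.0292·(5.58/0.0226)·(1030·0.958²/2) = 0.0292·246.9·472.6 = 3408 Pa.
ΔP = 3408 Pa = 3.41 kPa.

ΔP ≈ 3.41 kPa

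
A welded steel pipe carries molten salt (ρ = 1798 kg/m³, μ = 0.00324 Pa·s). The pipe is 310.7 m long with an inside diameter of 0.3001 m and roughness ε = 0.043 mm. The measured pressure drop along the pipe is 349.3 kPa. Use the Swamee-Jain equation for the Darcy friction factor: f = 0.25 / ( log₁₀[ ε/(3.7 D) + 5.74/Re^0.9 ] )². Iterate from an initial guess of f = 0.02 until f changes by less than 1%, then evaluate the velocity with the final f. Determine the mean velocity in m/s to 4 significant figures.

Rearranging Darcy-Weisbach: V = √(2·ΔP·D/(f·L·ρ)). With ε/D = 4.3e-05/0.3001 = 0.000143, iterate starting from f = 0.02:
  f = 0.02 → V = √(2·3.493e+05·0.3001/(0.02·310.7·1798)) = 4.332 m/s; Re = ρVD/μ = 7.214e+05; f → 0.01445
  f = 0.01445 → V = 5.095 m/s; Re = 8.486e+05; f → 0.01427
  f = 0.01427 → V = 5.128 m/s; Re = 8.541e+05; f → 0.01426
Converged (Δf/f < 1%). With the final f = 0.01426: V = √(2·3.493e+05·0.3001/(0.01426·310.7·1798)) = 5.13 m/s.

V ≈ 5.130 m/s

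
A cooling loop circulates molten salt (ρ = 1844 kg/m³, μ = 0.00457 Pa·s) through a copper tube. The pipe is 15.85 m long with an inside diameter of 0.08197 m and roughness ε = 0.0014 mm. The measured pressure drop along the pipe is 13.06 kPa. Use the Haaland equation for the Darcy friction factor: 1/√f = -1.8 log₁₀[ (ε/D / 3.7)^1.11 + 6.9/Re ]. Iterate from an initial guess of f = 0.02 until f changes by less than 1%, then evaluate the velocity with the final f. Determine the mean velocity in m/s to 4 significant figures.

V ≈ 1.930 m/s

Rearranging Darcy-Weisbach: V = √(2·ΔP·D/(f·L·ρ)). With ε/D = 1.4e-06/0.08197 = 1.71e-05, iterate starting from f = 0.02:
  f = 0.02 → V = √(2·1.306e+04·0.08197/(0.02·15.85·1844)) = 1.914 m/s; Re = ρVD/μ = 6.33e+04; f → 0.0197
  f = 0.0197 → V = 1.928 m/s; Re = 6.377e+04; f → 0.01967
Converged (Δf/f < 1%). With the final f = 0.01967: V = √(2·1.306e+04·0.08197/(0.01967·15.85·1844)) = 1.93 m/s.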